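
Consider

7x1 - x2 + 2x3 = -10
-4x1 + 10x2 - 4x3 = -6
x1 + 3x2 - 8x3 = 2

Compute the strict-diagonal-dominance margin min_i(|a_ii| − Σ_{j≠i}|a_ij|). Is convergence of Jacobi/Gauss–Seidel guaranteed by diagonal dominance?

2

row 1: |7| − (1+2) = 4
row 2: |10| − (4+4) = 2
row 3: |-8| − (1+3) = 4
minimum over rows = 2 → strictly diagonally dominant (convergence guaranteed)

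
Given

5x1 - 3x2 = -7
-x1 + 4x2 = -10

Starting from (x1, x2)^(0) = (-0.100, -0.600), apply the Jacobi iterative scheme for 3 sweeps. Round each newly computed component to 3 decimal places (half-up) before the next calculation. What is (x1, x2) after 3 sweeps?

Iteration 1:
  x1 = (-7 - (-3)·-0.600) / (5) = -1.760
  x2 = (-10 - (-1)·-0.100) / (4) = -2.525
Iteration 2:
  x1 = (-7 - (-3)·-2.525) / (5) = -2.915
  x2 = (-10 - (-1)·-1.760) / (4) = -2.940
Iteration 3:
  x1 = (-7 - (-3)·-2.940) / (5) = -3.164
  x2 = (-10 - (-1)·-2.915) / (4) = -3.229

(-3.164, -3.229)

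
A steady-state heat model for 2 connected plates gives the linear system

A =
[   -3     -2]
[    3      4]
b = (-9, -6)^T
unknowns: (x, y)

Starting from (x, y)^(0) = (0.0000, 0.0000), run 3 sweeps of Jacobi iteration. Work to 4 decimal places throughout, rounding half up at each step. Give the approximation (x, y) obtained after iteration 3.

Iteration 1:
  x = (-9 - (-2)·0.0000) / (-3) = 3.0000
  y = (-6 - (3)·0.0000) / (4) = -1.5000
Iteration 2:
  x = (-9 - (-2)·-1.5000) / (-3) = 4.0000
  y = (-6 - (3)·3.0000) / (4) = -3.7500
Iteration 3:
  x = (-9 - (-2)·-3.7500) / (-3) = 5.5000
  y = (-6 - (3)·4.0000) / (4) = -4.5000

(5.5000, -4.5000)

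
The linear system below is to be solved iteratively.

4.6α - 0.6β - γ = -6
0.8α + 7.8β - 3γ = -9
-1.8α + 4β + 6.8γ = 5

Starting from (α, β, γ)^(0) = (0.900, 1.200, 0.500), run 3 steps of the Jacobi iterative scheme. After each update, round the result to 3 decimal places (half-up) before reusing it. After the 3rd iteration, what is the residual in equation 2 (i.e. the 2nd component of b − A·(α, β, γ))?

-0.617

Iteration 1:
  α = (-6 - (-0.6)·1.200 - (-1)·0.500) / (4.6) = -1.039
  β = (-9 - (0.8)·0.900 - (-3)·0.500) / (7.8) = -1.054
  γ = (5 - (-1.8)·0.900 - (4)·1.200) / (6.8) = 0.268
Iteration 2:
  α = (-6 - (-0.6)·-1.054 - (-1)·0.268) / (4.6) = -1.384
  β = (-9 - (0.8)·-1.039 - (-3)·0.268) / (7.8) = -0.944
  γ = (5 - (-1.8)·-1.039 - (4)·-1.054) / (6.8) = 1.080
Iteration 3:
  α = (-6 - (-0.6)·-0.944 - (-1)·1.080) / (4.6) = -1.193
  β = (-9 - (0.8)·-1.384 - (-3)·1.080) / (7.8) = -0.597
  γ = (5 - (-1.8)·-1.384 - (4)·-0.944) / (6.8) = 0.924
Residual b − A·x = (0.054, -0.617, -1.043)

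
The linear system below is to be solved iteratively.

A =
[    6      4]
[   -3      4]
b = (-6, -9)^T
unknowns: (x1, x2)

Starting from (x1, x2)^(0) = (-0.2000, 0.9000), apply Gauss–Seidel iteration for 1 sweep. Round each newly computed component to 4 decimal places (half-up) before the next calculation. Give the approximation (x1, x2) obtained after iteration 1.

Iteration 1:
  x1 = (-6 - (4)·0.9000) / (6) = -1.6000
  x2 = (-9 - (-3)·-1.6000) / (4) = -3.4500

(-1.6000, -3.4500)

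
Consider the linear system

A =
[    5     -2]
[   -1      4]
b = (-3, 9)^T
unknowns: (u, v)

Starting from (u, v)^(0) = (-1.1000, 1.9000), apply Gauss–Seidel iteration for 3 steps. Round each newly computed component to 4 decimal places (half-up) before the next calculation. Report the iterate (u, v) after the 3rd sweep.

(0.3316, 2.3329)

Iteration 1:
  u = (-3 - (-2)·1.9000) / (5) = 0.1600
  v = (9 - (-1)·0.1600) / (4) = 2.2900
Iteration 2:
  u = (-3 - (-2)·2.2900) / (5) = 0.3160
  v = (9 - (-1)·0.3160) / (4) = 2.3290
Iteration 3:
  u = (-3 - (-2)·2.3290) / (5) = 0.3316
  v = (9 - (-1)·0.3316) / (4) = 2.3329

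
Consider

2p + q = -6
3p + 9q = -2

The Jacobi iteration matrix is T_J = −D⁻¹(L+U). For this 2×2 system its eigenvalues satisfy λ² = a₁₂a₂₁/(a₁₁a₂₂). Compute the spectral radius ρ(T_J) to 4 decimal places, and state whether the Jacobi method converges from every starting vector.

a₁₂a₂₁/(a₁₁a₂₂) = (1)·(3) / ((2)·(9)) = 0.166667
ρ = √|0.166667| = √0.166667 = 0.4082
ρ < 1, so Jacobi converges

0.4082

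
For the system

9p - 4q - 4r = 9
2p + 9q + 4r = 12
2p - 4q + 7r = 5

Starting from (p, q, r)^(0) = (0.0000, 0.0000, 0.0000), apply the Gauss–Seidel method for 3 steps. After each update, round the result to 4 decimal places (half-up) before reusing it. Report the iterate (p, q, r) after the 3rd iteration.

(1.3636, 0.8550, 0.8133)

Iteration 1:
  p = (9 - (-4)·0.0000 - (-4)·0.0000) / (9) = 1.0000
  q = (12 - (2)·1.0000 - (4)·0.0000) / (9) = 1.1111
  r = (5 - (2)·1.0000 - (-4)·1.1111) / (7) = 1.0635
Iteration 2:
  p = (9 - (-4)·1.1111 - (-4)·1.0635) / (9) = 1.9665
  q = (12 - (2)·1.9665 - (4)·1.0635) / (9) = 0.4237
  r = (5 - (2)·1.9665 - (-4)·0.4237) / (7) = 0.3945
Iteration 3:
  p = (9 - (-4)·0.4237 - (-4)·0.3945) / (9) = 1.3636
  q = (12 - (2)·1.3636 - (4)·0.3945) / (9) = 0.8550
  r = (5 - (2)·1.3636 - (-4)·0.8550) / (7) = 0.8133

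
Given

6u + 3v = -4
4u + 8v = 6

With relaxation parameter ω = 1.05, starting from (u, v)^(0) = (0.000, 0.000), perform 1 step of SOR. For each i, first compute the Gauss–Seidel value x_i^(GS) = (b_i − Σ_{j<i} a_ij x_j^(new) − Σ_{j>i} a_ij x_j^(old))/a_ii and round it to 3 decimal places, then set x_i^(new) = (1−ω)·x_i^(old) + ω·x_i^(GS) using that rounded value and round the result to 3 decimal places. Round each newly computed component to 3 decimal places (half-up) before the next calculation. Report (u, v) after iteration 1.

(-0.700, 1.155)

Iteration 1:
  u: GS value = (-4 - (3)·0.000) / (6) = -0.667;  u ← (1−ω)·0.000 + ω·-0.667 = -0.700
  v: GS value = (6 - (4)·-0.700) / (8) = 1.100;  v ← (1−ω)·0.000 + ω·1.100 = 1.155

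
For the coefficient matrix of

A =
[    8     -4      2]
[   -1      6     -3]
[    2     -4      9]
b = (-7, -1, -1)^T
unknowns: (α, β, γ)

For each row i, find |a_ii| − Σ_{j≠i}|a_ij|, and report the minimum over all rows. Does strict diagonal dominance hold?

row 1: |8| − (4+2) = 2
row 2: |6| − (1+3) = 2
row 3: |9| − (2+4) = 3
minimum over rows = 2 → strictly diagonally dominant (convergence guaranteed)

2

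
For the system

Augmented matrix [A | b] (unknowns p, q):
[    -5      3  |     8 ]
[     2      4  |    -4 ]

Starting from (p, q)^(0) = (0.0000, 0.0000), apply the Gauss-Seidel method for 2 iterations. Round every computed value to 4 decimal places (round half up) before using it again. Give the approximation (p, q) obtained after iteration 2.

Iteration 1:
  p = (8 - (3)·0.0000) / (-5) = -1.6000
  q = (-4 - (2)·-1.6000) / (4) = -0.2000
Iteration 2:
  p = (8 - (3)·-0.2000) / (-5) = -1.7200
  q = (-4 - (2)·-1.7200) / (4) = -0.1400

(-1.7200, -0.1400)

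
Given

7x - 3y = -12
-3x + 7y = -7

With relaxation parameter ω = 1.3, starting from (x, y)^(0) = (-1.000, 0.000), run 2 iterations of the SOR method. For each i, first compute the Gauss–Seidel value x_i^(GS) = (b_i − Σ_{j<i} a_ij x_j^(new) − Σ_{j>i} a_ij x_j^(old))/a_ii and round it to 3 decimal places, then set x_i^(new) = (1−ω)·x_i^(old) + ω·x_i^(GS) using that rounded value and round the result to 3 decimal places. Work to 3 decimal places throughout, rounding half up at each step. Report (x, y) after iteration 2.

Iteration 1:
  x: GS value = (-12 - (-3)·0.000) / (7) = -1.714;  x ← (1−ω)·-1.000 + ω·-1.714 = -1.928
  y: GS value = (-7 - (-3)·-1.928) / (7) = -1.826;  y ← (1−ω)·0.000 + ω·-1.826 = -2.374
Iteration 2:
  x: GS value = (-12 - (-3)·-2.374) / (7) = -2.732;  x ← (1−ω)·-1.928 + ω·-2.732 = -2.973
  y: GS value = (-7 - (-3)·-2.973) / (7) = -2.274;  y ← (1−ω)·-2.374 + ω·-2.274 = -2.244

(-2.973, -2.244)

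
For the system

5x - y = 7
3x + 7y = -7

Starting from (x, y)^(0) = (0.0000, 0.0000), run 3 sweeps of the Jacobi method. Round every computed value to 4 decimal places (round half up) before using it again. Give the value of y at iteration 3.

Iteration 1:
  x = (7 - (-1)·0.0000) / (5) = 1.4000
  y = (-7 - (3)·0.0000) / (7) = -1.0000
Iteration 2:
  x = (7 - (-1)·-1.0000) / (5) = 1.2000
  y = (-7 - (3)·1.4000) / (7) = -1.6000
Iteration 3:
  x = (7 - (-1)·-1.6000) / (5) = 1.0800
  y = (-7 - (3)·1.2000) / (7) = -1.5143

-1.5143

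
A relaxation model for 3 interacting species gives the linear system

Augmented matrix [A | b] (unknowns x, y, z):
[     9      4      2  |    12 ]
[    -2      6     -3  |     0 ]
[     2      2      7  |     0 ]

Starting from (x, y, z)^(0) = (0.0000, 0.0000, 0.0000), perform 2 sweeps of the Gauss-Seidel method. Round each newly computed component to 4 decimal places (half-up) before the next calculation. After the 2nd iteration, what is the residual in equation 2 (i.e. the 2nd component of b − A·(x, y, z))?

Iteration 1:
  x = (12 - (4)·0.0000 - (2)·0.0000) / (9) = 1.3333
  y = (0 - (-2)·1.3333 - (-3)·0.0000) / (6) = 0.4444
  z = (0 - (2)·1.3333 - (2)·0.4444) / (7) = -0.5079
Iteration 2:
  x = (12 - (4)·0.4444 - (2)·-0.5079) / (9) = 1.2487
  y = (0 - (-2)·1.2487 - (-3)·-0.5079) / (6) = 0.1623
  z = (0 - (2)·1.2487 - (2)·0.1623) / (7) = -0.4031
Residual b − A·x = (0.9187, 0.3143, -0.0003)

0.3143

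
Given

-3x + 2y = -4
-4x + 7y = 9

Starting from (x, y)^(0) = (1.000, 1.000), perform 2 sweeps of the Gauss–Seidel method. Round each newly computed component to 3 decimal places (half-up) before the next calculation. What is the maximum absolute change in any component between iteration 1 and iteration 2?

0.953

Iteration 1:
  x = (-4 - (2)·1.000) / (-3) = 2.000
  y = (9 - (-4)·2.000) / (7) = 2.429
Iteration 2:
  x = (-4 - (2)·2.429) / (-3) = 2.953
  y = (9 - (-4)·2.953) / (7) = 2.973
Change: (0.953, 0.544) → max |·| = 0.953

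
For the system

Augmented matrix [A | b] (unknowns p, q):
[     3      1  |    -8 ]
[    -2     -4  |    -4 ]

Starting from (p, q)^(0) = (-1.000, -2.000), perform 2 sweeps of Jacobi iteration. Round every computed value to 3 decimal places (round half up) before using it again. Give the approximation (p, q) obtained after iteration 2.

Iteration 1:
  p = (-8 - (1)·-2.000) / (3) = -2.000
  q = (-4 - (-2)·-1.000) / (-4) = 1.500
Iteration 2:
  p = (-8 - (1)·1.500) / (3) = -3.167
  q = (-4 - (-2)·-2.000) / (-4) = 2.000

(-3.167, 2.000)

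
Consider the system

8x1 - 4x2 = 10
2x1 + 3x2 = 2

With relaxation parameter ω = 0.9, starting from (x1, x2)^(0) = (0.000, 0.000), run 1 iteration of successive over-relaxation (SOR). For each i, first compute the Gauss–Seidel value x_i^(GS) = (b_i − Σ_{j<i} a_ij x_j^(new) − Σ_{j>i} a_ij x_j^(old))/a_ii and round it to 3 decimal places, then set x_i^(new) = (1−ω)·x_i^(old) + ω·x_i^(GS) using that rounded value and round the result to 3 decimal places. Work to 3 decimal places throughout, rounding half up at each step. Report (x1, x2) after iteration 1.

Iteration 1:
  x1: GS value = (10 - (-4)·0.000) / (8) = 1.250;  x1 ← (1−ω)·0.000 + ω·1.250 = 1.125
  x2: GS value = (2 - (2)·1.125) / (3) = -0.083;  x2 ← (1−ω)·0.000 + ω·-0.083 = -0.075

(1.125, -0.075)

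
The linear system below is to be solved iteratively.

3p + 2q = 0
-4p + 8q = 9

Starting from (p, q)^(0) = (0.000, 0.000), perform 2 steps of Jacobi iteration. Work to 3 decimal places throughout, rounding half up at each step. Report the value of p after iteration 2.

-0.750

Iteration 1:
  p = (0 - (2)·0.000) / (3) = 0.000
  q = (9 - (-4)·0.000) / (8) = 1.125
Iteration 2:
  p = (0 - (2)·1.125) / (3) = -0.750
  q = (9 - (-4)·0.000) / (8) = 1.125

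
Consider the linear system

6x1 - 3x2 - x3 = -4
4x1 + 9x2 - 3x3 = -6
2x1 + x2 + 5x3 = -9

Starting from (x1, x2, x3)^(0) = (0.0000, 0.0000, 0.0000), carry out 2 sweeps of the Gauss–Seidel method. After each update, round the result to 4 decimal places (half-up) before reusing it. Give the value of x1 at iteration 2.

-1.0951

Iteration 1:
  x1 = (-4 - (-3)·0.0000 - (-1)·0.0000) / (6) = -0.6667
  x2 = (-6 - (4)·-0.6667 - (-3)·0.0000) / (9) = -0.3704
  x3 = (-9 - (2)·-0.6667 - (1)·-0.3704) / (5) = -1.4592
Iteration 2:
  x1 = (-4 - (-3)·-0.3704 - (-1)·-1.4592) / (6) = -1.0951
  x2 = (-6 - (4)·-1.0951 - (-3)·-1.4592) / (9) = -0.6664
  x3 = (-9 - (2)·-1.0951 - (1)·-0.6664) / (5) = -1.2287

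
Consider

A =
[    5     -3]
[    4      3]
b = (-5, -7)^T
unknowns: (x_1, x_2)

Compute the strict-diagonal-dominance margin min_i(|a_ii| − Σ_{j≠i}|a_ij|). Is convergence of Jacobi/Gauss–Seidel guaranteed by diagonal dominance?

row 1: |5| − (3) = 2
row 2: |3| − (4) = -1
minimum over rows = -1 → not strictly diagonally dominant

-1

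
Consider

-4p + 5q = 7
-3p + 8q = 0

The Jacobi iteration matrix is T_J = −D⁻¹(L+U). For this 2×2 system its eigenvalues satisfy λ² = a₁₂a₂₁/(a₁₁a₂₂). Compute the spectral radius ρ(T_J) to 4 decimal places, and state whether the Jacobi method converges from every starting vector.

a₁₂a₂₁/(a₁₁a₂₂) = (5)·(-3) / ((-4)·(8)) = 0.468750
ρ = √|0.468750| = √0.468750 = 0.6847
ρ < 1, so Jacobi converges

0.6847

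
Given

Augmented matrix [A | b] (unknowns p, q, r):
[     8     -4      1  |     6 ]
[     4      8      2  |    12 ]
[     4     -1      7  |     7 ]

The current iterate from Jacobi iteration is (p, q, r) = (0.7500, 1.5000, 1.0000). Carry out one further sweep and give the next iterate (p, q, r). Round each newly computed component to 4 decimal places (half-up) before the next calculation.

(1.3750, 0.8750, 0.7857)

One sweep:
  p = (6 - (-4)·1.5000 - (1)·1.0000) / (8) = 1.3750
  q = (12 - (4)·0.7500 - (2)·1.0000) / (8) = 0.8750
  r = (7 - (4)·0.7500 - (-1)·1.5000) / (7) = 0.7857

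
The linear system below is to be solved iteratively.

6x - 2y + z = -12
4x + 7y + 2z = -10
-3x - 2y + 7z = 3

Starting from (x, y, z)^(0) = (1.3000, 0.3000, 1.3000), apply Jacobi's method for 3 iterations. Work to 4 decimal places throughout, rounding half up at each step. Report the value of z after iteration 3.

Iteration 1:
  x = (-12 - (-2)·0.3000 - (1)·1.3000) / (6) = -2.1167
  y = (-10 - (4)·1.3000 - (2)·1.3000) / (7) = -2.5429
  z = (3 - (-3)·1.3000 - (-2)·0.3000) / (7) = 1.0714
Iteration 2:
  x = (-12 - (-2)·-2.5429 - (1)·1.0714) / (6) = -3.0262
  y = (-10 - (4)·-2.1167 - (2)·1.0714) / (7) = -0.5251
  z = (3 - (-3)·-2.1167 - (-2)·-2.5429) / (7) = -1.2051
Iteration 3:
  x = (-12 - (-2)·-0.5251 - (1)·-1.2051) / (6) = -1.9742
  y = (-10 - (4)·-3.0262 - (2)·-1.2051) / (7) = 0.6450
  z = (3 - (-3)·-3.0262 - (-2)·-0.5251) / (7) = -1.0184

-1.0184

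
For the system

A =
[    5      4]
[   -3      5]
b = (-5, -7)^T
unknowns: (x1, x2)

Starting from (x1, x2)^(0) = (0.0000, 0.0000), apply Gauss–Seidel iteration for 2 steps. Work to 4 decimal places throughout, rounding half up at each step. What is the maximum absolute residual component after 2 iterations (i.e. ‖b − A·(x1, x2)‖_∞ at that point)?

Iteration 1:
  x1 = (-5 - (4)·0.0000) / (5) = -1.0000
  x2 = (-7 - (-3)·-1.0000) / (5) = -2.0000
Iteration 2:
  x1 = (-5 - (4)·-2.0000) / (5) = 0.6000
  x2 = (-7 - (-3)·0.6000) / (5) = -1.0400
Residual b − A·x = (-3.8400, 0.0000); ∞-norm = 3.8400

3.8400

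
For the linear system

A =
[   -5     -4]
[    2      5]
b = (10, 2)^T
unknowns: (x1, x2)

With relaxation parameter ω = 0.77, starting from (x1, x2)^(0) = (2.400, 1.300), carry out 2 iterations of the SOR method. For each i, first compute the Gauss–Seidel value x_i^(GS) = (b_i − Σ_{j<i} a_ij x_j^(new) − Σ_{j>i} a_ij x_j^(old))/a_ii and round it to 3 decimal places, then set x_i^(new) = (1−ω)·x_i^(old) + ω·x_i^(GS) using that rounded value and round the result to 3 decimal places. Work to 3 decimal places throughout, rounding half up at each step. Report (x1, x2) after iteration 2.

Iteration 1:
  x1: GS value = (10 - (-4)·1.300) / (-5) = -3.040;  x1 ← (1−ω)·2.400 + ω·-3.040 = -1.789
  x2: GS value = (2 - (2)·-1.789) / (5) = 1.116;  x2 ← (1−ω)·1.300 + ω·1.116 = 1.158
Iteration 2:
  x1: GS value = (10 - (-4)·1.158) / (-5) = -2.926;  x1 ← (1−ω)·-1.789 + ω·-2.926 = -2.664
  x2: GS value = (2 - (2)·-2.664) / (5) = 1.466;  x2 ← (1−ω)·1.158 + ω·1.466 = 1.395

(-2.664, 1.395)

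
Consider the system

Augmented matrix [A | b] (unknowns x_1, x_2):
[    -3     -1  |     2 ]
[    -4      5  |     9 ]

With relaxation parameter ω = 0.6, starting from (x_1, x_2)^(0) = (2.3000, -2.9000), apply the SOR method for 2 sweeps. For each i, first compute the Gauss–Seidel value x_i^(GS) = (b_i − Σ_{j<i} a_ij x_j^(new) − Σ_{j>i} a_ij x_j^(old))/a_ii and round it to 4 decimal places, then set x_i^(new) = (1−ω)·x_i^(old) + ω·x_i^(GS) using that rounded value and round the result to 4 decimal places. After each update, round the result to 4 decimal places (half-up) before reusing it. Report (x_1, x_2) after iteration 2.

(-0.0496, 1.2354)

Iteration 1:
  x_1: GS value = (2 - (-1)·-2.9000) / (-3) = 0.3000;  x_1 ← (1−ω)·2.3000 + ω·0.3000 = 1.1000
  x_2: GS value = (9 - (-4)·1.1000) / (5) = 2.6800;  x_2 ← (1−ω)·-2.9000 + ω·2.6800 = 0.4480
Iteration 2:
  x_1: GS value = (2 - (-1)·0.4480) / (-3) = -0.8160;  x_1 ← (1−ω)·1.1000 + ω·-0.8160 = -0.0496
  x_2: GS value = (9 - (-4)·-0.0496) / (5) = 1.7603;  x_2 ← (1−ω)·0.4480 + ω·1.7603 = 1.2354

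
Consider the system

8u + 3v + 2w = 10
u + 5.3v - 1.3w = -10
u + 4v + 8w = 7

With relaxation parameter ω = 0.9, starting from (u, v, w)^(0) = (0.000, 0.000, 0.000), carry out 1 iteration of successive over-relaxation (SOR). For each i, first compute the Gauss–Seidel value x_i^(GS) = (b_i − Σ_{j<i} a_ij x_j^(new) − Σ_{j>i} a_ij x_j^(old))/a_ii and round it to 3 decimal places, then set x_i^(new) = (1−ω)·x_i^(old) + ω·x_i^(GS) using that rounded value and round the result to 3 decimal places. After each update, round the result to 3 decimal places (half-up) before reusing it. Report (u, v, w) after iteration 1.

Iteration 1:
  u: GS value = (10 - (3)·0.000 - (2)·0.000) / (8) = 1.250;  u ← (1−ω)·0.000 + ω·1.250 = 1.125
  v: GS value = (-10 - (1)·1.125 - (-1.3)·0.000) / (5.3) = -2.099;  v ← (1−ω)·0.000 + ω·-2.099 = -1.889
  w: GS value = (7 - (1)·1.125 - (4)·-1.889) / (8) = 1.679;  w ← (1−ω)·0.000 + ω·1.679 = 1.511

(1.125, -1.889, 1.511)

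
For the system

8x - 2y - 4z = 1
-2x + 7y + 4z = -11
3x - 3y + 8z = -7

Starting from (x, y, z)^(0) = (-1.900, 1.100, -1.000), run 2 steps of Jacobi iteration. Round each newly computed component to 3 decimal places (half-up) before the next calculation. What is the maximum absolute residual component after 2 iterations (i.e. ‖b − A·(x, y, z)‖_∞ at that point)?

7.062

Iteration 1:
  x = (1 - (-2)·1.100 - (-4)·-1.000) / (8) = -0.100
  y = (-11 - (-2)·-1.900 - (4)·-1.000) / (7) = -1.543
  z = (-7 - (3)·-1.900 - (-3)·1.100) / (8) = 0.250
Iteration 2:
  x = (1 - (-2)·-1.543 - (-4)·0.250) / (8) = -0.136
  y = (-11 - (-2)·-0.100 - (4)·0.250) / (7) = -1.743
  z = (-7 - (3)·-0.100 - (-3)·-1.543) / (8) = -1.416
Residual b − A·x = (-7.062, 6.593, -0.493); ∞-norm = 7.062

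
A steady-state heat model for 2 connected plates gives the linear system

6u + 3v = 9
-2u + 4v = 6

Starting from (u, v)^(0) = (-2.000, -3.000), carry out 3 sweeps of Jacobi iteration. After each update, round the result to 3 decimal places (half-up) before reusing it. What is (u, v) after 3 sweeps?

(0.000, 2.125)

Iteration 1:
  u = (9 - (3)·-3.000) / (6) = 3.000
  v = (6 - (-2)·-2.000) / (4) = 0.500
Iteration 2:
  u = (9 - (3)·0.500) / (6) = 1.250
  v = (6 - (-2)·3.000) / (4) = 3.000
Iteration 3:
  u = (9 - (3)·3.000) / (6) = 0.000
  v = (6 - (-2)·1.250) / (4) = 2.125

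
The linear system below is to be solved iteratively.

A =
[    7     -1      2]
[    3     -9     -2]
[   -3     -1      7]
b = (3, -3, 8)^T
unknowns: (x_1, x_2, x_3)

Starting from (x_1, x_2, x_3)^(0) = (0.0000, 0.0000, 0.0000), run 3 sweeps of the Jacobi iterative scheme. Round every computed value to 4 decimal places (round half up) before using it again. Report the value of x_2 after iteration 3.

Iteration 1:
  x_1 = (3 - (-1)·0.0000 - (2)·0.0000) / (7) = 0.4286
  x_2 = (-3 - (3)·0.0000 - (-2)·0.0000) / (-9) = 0.3333
  x_3 = (8 - (-3)·0.0000 - (-1)·0.0000) / (7) = 1.1429
Iteration 2:
  x_1 = (3 - (-1)·0.3333 - (2)·1.1429) / (7) = 0.1496
  x_2 = (-3 - (3)·0.4286 - (-2)·1.1429) / (-9) = 0.2222
  x_3 = (8 - (-3)·0.4286 - (-1)·0.3333) / (7) = 1.3742
Iteration 3:
  x_1 = (3 - (-1)·0.2222 - (2)·1.3742) / (7) = 0.0677
  x_2 = (-3 - (3)·0.1496 - (-2)·1.3742) / (-9) = 0.0778
  x_3 = (8 - (-3)·0.1496 - (-1)·0.2222) / (7) = 1.2387

0.0778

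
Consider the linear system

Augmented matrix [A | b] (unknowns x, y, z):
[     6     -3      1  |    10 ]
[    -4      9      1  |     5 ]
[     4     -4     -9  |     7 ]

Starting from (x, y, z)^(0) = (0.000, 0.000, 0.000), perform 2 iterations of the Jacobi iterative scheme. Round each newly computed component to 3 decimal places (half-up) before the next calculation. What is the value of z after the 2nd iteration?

-0.284

Iteration 1:
  x = (10 - (-3)·0.000 - (1)·0.000) / (6) = 1.667
  y = (5 - (-4)·0.000 - (1)·0.000) / (9) = 0.556
  z = (7 - (4)·0.000 - (-4)·0.000) / (-9) = -0.778
Iteration 2:
  x = (10 - (-3)·0.556 - (1)·-0.778) / (6) = 2.074
  y = (5 - (-4)·1.667 - (1)·-0.778) / (9) = 1.383
  z = (7 - (4)·1.667 - (-4)·0.556) / (-9) = -0.284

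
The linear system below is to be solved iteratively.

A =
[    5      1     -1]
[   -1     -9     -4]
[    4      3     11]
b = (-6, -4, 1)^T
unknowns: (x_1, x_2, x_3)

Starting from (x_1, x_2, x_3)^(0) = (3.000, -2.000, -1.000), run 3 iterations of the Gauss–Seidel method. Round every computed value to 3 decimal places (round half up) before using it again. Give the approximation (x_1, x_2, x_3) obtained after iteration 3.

Iteration 1:
  x_1 = (-6 - (1)·-2.000 - (-1)·-1.000) / (5) = -1.000
  x_2 = (-4 - (-1)·-1.000 - (-4)·-1.000) / (-9) = 1.000
  x_3 = (1 - (4)·-1.000 - (3)·1.000) / (11) = 0.182
Iteration 2:
  x_1 = (-6 - (1)·1.000 - (-1)·0.182) / (5) = -1.364
  x_2 = (-4 - (-1)·-1.364 - (-4)·0.182) / (-9) = 0.515
  x_3 = (1 - (4)·-1.364 - (3)·0.515) / (11) = 0.446
Iteration 3:
  x_1 = (-6 - (1)·0.515 - (-1)·0.446) / (5) = -1.214
  x_2 = (-4 - (-1)·-1.214 - (-4)·0.446) / (-9) = 0.381
  x_3 = (1 - (4)·-1.214 - (3)·0.381) / (11) = 0.428

(-1.214, 0.381, 0.428)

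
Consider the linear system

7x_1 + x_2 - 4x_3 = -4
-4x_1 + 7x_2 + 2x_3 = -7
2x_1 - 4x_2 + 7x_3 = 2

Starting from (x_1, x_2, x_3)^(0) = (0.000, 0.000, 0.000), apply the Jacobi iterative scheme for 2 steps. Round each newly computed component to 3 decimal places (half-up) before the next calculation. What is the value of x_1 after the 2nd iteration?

-0.265

Iteration 1:
  x_1 = (-4 - (1)·0.000 - (-4)·0.000) / (7) = -0.571
  x_2 = (-7 - (-4)·0.000 - (2)·0.000) / (7) = -1.000
  x_3 = (2 - (2)·0.000 - (-4)·0.000) / (7) = 0.286
Iteration 2:
  x_1 = (-4 - (1)·-1.000 - (-4)·0.286) / (7) = -0.265
  x_2 = (-7 - (-4)·-0.571 - (2)·0.286) / (7) = -1.408
  x_3 = (2 - (2)·-0.571 - (-4)·-1.000) / (7) = -0.123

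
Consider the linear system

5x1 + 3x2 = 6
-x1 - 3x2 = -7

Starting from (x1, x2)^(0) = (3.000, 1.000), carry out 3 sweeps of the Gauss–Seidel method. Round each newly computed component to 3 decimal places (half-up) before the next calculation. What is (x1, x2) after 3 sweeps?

(-0.216, 2.405)

Iteration 1:
  x1 = (6 - (3)·1.000) / (5) = 0.600
  x2 = (-7 - (-1)·0.600) / (-3) = 2.133
Iteration 2:
  x1 = (6 - (3)·2.133) / (5) = -0.080
  x2 = (-7 - (-1)·-0.080) / (-3) = 2.360
Iteration 3:
  x1 = (6 - (3)·2.360) / (5) = -0.216
  x2 = (-7 - (-1)·-0.216) / (-3) = 2.405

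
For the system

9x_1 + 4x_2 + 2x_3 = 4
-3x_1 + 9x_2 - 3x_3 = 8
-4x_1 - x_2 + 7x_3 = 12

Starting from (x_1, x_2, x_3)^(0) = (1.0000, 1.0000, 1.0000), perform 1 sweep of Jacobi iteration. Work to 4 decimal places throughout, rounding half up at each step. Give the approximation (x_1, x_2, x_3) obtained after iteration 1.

Iteration 1:
  x_1 = (4 - (4)·1.0000 - (2)·1.0000) / (9) = -0.2222
  x_2 = (8 - (-3)·1.0000 - (-3)·1.0000) / (9) = 1.5556
  x_3 = (12 - (-4)·1.0000 - (-1)·1.0000) / (7) = 2.4286

(-0.2222, 1.5556, 2.4286)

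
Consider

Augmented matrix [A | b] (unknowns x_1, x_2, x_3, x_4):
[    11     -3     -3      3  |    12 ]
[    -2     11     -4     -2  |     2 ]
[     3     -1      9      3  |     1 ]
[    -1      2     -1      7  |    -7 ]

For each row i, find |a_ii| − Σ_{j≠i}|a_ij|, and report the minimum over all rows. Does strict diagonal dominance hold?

2

row 1: |11| − (3+3+3) = 2
row 2: |11| − (2+4+2) = 3
row 3: |9| − (3+1+3) = 2
row 4: |7| − (1+2+1) = 3
minimum over rows = 2 → strictly diagonally dominant (convergence guaranteed)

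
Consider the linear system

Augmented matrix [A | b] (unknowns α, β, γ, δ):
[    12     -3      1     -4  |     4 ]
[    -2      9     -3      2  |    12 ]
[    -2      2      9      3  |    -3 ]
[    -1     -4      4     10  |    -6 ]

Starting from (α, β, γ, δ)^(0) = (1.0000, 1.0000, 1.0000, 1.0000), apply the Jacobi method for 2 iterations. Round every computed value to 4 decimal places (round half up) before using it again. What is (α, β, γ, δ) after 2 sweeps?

(0.6389, 1.4074, -0.3519, 0.4167)

Iteration 1:
  α = (4 - (-3)·1.0000 - (1)·1.0000 - (-4)·1.0000) / (12) = 0.8333
  β = (12 - (-2)·1.0000 - (-3)·1.0000 - (2)·1.0000) / (9) = 1.6667
  γ = (-3 - (-2)·1.0000 - (2)·1.0000 - (3)·1.0000) / (9) = -0.6667
  δ = (-6 - (-1)·1.0000 - (-4)·1.0000 - (4)·1.0000) / (10) = -0.5000
Iteration 2:
  α = (4 - (-3)·1.6667 - (1)·-0.6667 - (-4)·-0.5000) / (12) = 0.6389
  β = (12 - (-2)·0.8333 - (-3)·-0.6667 - (2)·-0.5000) / (9) = 1.4074
  γ = (-3 - (-2)·0.8333 - (2)·1.6667 - (3)·-0.5000) / (9) = -0.3519
  δ = (-6 - (-1)·0.8333 - (-4)·1.6667 - (4)·-0.6667) / (10) = 0.4167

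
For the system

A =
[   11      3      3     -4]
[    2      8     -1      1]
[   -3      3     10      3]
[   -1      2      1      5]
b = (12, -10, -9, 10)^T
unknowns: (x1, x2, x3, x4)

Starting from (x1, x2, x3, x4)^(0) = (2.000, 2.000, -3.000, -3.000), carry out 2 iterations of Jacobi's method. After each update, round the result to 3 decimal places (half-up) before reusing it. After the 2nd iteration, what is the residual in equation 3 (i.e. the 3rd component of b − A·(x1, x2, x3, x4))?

Iteration 1:
  x1 = (12 - (3)·2.000 - (3)·-3.000 - (-4)·-3.000) / (11) = 0.273
  x2 = (-10 - (2)·2.000 - (-1)·-3.000 - (1)·-3.000) / (8) = -1.750
  x3 = (-9 - (-3)·2.000 - (3)·2.000 - (3)·-3.000) / (10) = 0.000
  x4 = (10 - (-1)·2.000 - (2)·2.000 - (1)·-3.000) / (5) = 2.200
Iteration 2:
  x1 = (12 - (3)·-1.750 - (3)·0.000 - (-4)·2.200) / (11) = 2.368
  x2 = (-10 - (2)·0.273 - (-1)·0.000 - (1)·2.200) / (8) = -1.593
  x3 = (-9 - (-3)·0.273 - (3)·-1.750 - (3)·2.200) / (10) = -0.953
  x4 = (10 - (-1)·0.273 - (2)·-1.750 - (1)·0.000) / (5) = 2.755
Residual b − A·x = (4.610, -5.700, 4.148, 2.732)

4.148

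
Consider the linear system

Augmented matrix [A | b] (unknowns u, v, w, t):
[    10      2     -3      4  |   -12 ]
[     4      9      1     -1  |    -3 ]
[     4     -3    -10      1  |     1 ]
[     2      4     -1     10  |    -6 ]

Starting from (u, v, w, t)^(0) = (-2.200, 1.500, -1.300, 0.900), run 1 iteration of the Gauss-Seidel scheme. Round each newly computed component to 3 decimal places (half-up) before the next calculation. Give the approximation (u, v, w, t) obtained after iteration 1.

Iteration 1:
  u = (-12 - (2)·1.500 - (-3)·-1.300 - (4)·0.900) / (10) = -2.250
  v = (-3 - (4)·-2.250 - (1)·-1.300 - (-1)·0.900) / (9) = 0.911
  w = (1 - (4)·-2.250 - (-3)·0.911 - (1)·0.900) / (-10) = -1.183
  t = (-6 - (2)·-2.250 - (4)·0.911 - (-1)·-1.183) / (10) = -0.633

(-2.250, 0.911, -1.183, -0.633)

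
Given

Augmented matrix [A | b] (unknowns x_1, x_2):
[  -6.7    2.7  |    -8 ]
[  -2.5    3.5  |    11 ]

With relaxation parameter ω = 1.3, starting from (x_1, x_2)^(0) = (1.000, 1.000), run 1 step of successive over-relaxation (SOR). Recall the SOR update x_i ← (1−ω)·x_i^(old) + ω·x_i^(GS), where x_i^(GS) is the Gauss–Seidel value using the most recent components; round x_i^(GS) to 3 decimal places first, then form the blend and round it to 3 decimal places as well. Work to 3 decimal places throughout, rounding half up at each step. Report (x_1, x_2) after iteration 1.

Iteration 1:
  x_1: GS value = (-8 - (2.7)·1.000) / (-6.7) = 1.597;  x_1 ← (1−ω)·1.000 + ω·1.597 = 1.776
  x_2: GS value = (11 - (-2.5)·1.776) / (3.5) = 4.411;  x_2 ← (1−ω)·1.000 + ω·4.411 = 5.434

(1.776, 5.434)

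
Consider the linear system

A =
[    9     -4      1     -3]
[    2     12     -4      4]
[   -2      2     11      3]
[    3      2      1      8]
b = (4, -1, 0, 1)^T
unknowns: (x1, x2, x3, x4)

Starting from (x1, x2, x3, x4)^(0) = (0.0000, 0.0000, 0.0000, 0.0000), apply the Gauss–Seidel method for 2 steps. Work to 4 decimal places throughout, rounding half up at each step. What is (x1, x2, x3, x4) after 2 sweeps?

Iteration 1:
  x1 = (4 - (-4)·0.0000 - (1)·0.0000 - (-3)·0.0000) / (9) = 0.4444
  x2 = (-1 - (2)·0.4444 - (-4)·0.0000 - (4)·0.0000) / (12) = -0.1574
  x3 = (0 - (-2)·0.4444 - (2)·-0.1574 - (3)·0.0000) / (11) = 0.1094
  x4 = (1 - (3)·0.4444 - (2)·-0.1574 - (1)·0.1094) / (8) = -0.0160
Iteration 2:
  x1 = (4 - (-4)·-0.1574 - (1)·0.1094 - (-3)·-0.0160) / (9) = 0.3570
  x2 = (-1 - (2)·0.3570 - (-4)·0.1094 - (4)·-0.0160) / (12) = -0.1010
  x3 = (0 - (-2)·0.3570 - (2)·-0.1010 - (3)·-0.0160) / (11) = 0.0876
  x4 = (1 - (3)·0.3570 - (2)·-0.1010 - (1)·0.0876) / (8) = 0.0054

(0.3570, -0.1010, 0.0876, 0.0054)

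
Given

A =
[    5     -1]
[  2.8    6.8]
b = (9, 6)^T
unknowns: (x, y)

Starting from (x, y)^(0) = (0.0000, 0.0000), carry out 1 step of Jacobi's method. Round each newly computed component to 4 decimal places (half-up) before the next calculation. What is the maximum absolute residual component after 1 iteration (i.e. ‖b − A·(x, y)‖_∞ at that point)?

5.0403

Iteration 1:
  x = (9 - (-1)·0.0000) / (5) = 1.8000
  y = (6 - (2.8)·0.0000) / (6.8) = 0.8824
Residual b − A·x = (0.8824, -5.0403); ∞-norm = 5.0403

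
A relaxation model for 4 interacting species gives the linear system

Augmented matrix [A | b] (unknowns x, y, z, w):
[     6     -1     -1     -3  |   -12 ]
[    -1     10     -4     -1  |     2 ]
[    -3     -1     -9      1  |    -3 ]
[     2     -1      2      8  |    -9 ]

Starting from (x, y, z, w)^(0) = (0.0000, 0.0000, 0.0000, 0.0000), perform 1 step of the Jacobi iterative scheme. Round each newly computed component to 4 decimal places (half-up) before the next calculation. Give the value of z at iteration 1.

0.3333

Iteration 1:
  x = (-12 - (-1)·0.0000 - (-1)·0.0000 - (-3)·0.0000) / (6) = -2.0000
  y = (2 - (-1)·0.0000 - (-4)·0.0000 - (-1)·0.0000) / (10) = 0.2000
  z = (-3 - (-3)·0.0000 - (-1)·0.0000 - (1)·0.0000) / (-9) = 0.3333
  w = (-9 - (2)·0.0000 - (-1)·0.0000 - (2)·0.0000) / (8) = -1.1250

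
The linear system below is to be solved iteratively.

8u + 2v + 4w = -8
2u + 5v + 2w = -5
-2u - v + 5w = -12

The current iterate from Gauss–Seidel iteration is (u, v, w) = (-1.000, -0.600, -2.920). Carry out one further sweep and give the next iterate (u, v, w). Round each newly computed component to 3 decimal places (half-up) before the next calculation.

One sweep:
  u = (-8 - (2)·-0.600 - (4)·-2.920) / (8) = 0.610
  v = (-5 - (2)·0.610 - (2)·-2.920) / (5) = -0.076
  w = (-12 - (-2)·0.610 - (-1)·-0.076) / (5) = -2.171

(0.610, -0.076, -2.171)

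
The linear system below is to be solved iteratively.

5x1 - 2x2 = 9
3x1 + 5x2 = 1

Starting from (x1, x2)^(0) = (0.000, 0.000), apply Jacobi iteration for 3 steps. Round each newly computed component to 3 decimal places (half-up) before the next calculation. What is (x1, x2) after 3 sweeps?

Iteration 1:
  x1 = (9 - (-2)·0.000) / (5) = 1.800
  x2 = (1 - (3)·0.000) / (5) = 0.200
Iteration 2:
  x1 = (9 - (-2)·0.200) / (5) = 1.880
  x2 = (1 - (3)·1.800) / (5) = -0.880
Iteration 3:
  x1 = (9 - (-2)·-0.880) / (5) = 1.448
  x2 = (1 - (3)·1.880) / (5) = -0.928

(1.448, -0.928)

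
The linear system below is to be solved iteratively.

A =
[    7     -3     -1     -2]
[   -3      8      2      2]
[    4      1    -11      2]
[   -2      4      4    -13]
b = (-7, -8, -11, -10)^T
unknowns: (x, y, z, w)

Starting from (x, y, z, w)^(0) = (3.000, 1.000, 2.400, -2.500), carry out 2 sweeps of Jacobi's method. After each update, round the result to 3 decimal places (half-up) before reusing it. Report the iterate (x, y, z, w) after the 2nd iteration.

(-0.302, -2.124, 0.917, 1.492)

Iteration 1:
  x = (-7 - (-3)·1.000 - (-1)·2.400 - (-2)·-2.500) / (7) = -0.943
  y = (-8 - (-3)·3.000 - (2)·2.400 - (2)·-2.500) / (8) = 0.150
  z = (-11 - (4)·3.000 - (1)·1.000 - (2)·-2.500) / (-11) = 1.727
  w = (-10 - (-2)·3.000 - (4)·1.000 - (4)·2.400) / (-13) = 1.354
Iteration 2:
  x = (-7 - (-3)·0.150 - (-1)·1.727 - (-2)·1.354) / (7) = -0.302
  y = (-8 - (-3)·-0.943 - (2)·1.727 - (2)·1.354) / (8) = -2.124
  z = (-11 - (4)·-0.943 - (1)·0.150 - (2)·1.354) / (-11) = 0.917
  w = (-10 - (-2)·-0.943 - (4)·0.150 - (4)·1.727) / (-13) = 1.492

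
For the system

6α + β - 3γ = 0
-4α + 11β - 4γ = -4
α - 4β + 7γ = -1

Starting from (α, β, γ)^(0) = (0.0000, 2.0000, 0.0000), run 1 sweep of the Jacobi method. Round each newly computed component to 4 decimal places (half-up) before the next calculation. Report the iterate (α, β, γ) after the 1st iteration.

(-0.3333, -0.3636, 1.0000)

Iteration 1:
  α = (0 - (1)·2.0000 - (-3)·0.0000) / (6) = -0.3333
  β = (-4 - (-4)·0.0000 - (-4)·0.0000) / (11) = -0.3636
  γ = (-1 - (1)·0.0000 - (-4)·2.0000) / (7) = 1.0000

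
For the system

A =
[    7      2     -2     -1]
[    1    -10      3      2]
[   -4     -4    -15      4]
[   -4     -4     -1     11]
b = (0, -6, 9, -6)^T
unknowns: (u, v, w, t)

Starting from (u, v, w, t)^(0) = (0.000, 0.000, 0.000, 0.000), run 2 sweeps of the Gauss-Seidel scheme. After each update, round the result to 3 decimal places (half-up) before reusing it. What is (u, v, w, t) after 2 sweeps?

Iteration 1:
  u = (0 - (2)·0.000 - (-2)·0.000 - (-1)·0.000) / (7) = 0.000
  v = (-6 - (1)·0.000 - (3)·0.000 - (2)·0.000) / (-10) = 0.600
  w = (9 - (-4)·0.000 - (-4)·0.600 - (4)·0.000) / (-15) = -0.760
  t = (-6 - (-4)·0.000 - (-4)·0.600 - (-1)·-0.760) / (11) = -0.396
Iteration 2:
  u = (0 - (2)·0.600 - (-2)·-0.760 - (-1)·-0.396) / (7) = -0.445
  v = (-6 - (1)·-0.445 - (3)·-0.760 - (2)·-0.396) / (-10) = 0.248
  w = (9 - (-4)·-0.445 - (-4)·0.248 - (4)·-0.396) / (-15) = -0.653
  t = (-6 - (-4)·-0.445 - (-4)·0.248 - (-1)·-0.653) / (11) = -0.676

(-0.445, 0.248, -0.653, -0.676)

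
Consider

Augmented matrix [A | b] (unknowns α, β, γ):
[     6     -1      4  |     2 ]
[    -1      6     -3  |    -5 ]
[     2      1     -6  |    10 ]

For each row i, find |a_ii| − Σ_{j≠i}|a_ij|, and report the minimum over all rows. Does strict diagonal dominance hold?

1

row 1: |6| − (1+4) = 1
row 2: |6| − (1+3) = 2
row 3: |-6| − (2+1) = 3
minimum over rows = 1 → strictly diagonally dominant (convergence guaranteed)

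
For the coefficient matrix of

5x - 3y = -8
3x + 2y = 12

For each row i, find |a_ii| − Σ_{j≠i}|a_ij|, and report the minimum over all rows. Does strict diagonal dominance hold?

-1

row 1: |5| − (3) = 2
row 2: |2| − (3) = -1
minimum over rows = -1 → not strictly diagonally dominant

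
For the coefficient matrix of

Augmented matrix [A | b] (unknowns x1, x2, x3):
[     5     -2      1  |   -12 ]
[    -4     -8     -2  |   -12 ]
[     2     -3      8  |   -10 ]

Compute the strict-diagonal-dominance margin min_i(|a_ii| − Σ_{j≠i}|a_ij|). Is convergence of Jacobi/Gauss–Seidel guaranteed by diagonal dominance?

2

row 1: |5| − (2+1) = 2
row 2: |-8| − (4+2) = 2
row 3: |8| − (2+3) = 3
minimum over rows = 2 → strictly diagonally dominant (convergence guaranteed)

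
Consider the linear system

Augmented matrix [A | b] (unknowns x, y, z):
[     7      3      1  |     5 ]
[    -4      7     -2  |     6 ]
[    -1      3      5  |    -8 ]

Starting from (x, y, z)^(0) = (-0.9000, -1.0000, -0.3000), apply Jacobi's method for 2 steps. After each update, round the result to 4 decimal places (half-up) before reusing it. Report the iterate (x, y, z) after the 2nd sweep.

Iteration 1:
  x = (5 - (3)·-1.0000 - (1)·-0.3000) / (7) = 1.1857
  y = (6 - (-4)·-0.9000 - (-2)·-0.3000) / (7) = 0.2571
  z = (-8 - (-1)·-0.9000 - (3)·-1.0000) / (5) = -1.1800
Iteration 2:
  x = (5 - (3)·0.2571 - (1)·-1.1800) / (7) = 0.7727
  y = (6 - (-4)·1.1857 - (-2)·-1.1800) / (7) = 1.1975
  z = (-8 - (-1)·1.1857 - (3)·0.2571) / (5) = -1.5171

(0.7727, 1.1975, -1.5171)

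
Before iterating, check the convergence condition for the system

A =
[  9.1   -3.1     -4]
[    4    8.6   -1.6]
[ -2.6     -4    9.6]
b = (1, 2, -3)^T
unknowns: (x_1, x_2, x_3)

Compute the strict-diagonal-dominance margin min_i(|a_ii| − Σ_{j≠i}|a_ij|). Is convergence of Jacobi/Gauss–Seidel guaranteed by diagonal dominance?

2

row 1: |9.1| − (3.1+4) = 2
row 2: |8.6| − (4+1.6) = 3
row 3: |9.6| − (2.6+4) = 3
minimum over rows = 2 → strictly diagonally dominant (convergence guaranteed)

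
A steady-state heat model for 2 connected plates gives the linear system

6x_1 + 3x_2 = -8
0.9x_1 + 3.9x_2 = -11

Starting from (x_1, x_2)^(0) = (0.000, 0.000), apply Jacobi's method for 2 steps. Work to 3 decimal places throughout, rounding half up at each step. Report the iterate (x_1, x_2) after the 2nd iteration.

(0.077, -2.513)

Iteration 1:
  x_1 = (-8 - (3)·0.000) / (6) = -1.333
  x_2 = (-11 - (0.9)·0.000) / (3.9) = -2.821
Iteration 2:
  x_1 = (-8 - (3)·-2.821) / (6) = 0.077
  x_2 = (-11 - (0.9)·-1.333) / (3.9) = -2.513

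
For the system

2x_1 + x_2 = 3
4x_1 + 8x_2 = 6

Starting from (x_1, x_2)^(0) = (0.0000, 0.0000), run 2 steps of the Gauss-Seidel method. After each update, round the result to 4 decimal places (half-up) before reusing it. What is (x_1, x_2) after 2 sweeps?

(1.5000, 0.0000)

Iteration 1:
  x_1 = (3 - (1)·0.0000) / (2) = 1.5000
  x_2 = (6 - (4)·1.5000) / (8) = 0.0000
Iteration 2:
  x_1 = (3 - (1)·0.0000) / (2) = 1.5000
  x_2 = (6 - (4)·1.5000) / (8) = 0.0000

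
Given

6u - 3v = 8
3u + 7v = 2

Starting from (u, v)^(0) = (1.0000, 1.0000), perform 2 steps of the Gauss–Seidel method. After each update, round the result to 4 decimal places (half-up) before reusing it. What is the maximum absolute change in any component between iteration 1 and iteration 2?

Iteration 1:
  u = (8 - (-3)·1.0000) / (6) = 1.8333
  v = (2 - (3)·1.8333) / (7) = -0.5000
Iteration 2:
  u = (8 - (-3)·-0.5000) / (6) = 1.0833
  v = (2 - (3)·1.0833) / (7) = -0.1786
Change: (-0.7500, 0.3214) → max |·| = 0.7500

0.7500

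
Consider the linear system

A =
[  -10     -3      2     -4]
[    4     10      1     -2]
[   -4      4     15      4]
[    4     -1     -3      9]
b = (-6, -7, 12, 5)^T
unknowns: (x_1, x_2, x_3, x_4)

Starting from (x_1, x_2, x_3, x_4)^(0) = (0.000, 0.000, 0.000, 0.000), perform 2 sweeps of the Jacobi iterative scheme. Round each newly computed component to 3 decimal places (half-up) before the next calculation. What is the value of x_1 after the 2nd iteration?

0.748

Iteration 1:
  x_1 = (-6 - (-3)·0.000 - (2)·0.000 - (-4)·0.000) / (-10) = 0.600
  x_2 = (-7 - (4)·0.000 - (1)·0.000 - (-2)·0.000) / (10) = -0.700
  x_3 = (12 - (-4)·0.000 - (4)·0.000 - (4)·0.000) / (15) = 0.800
  x_4 = (5 - (4)·0.000 - (-1)·0.000 - (-3)·0.000) / (9) = 0.556
Iteration 2:
  x_1 = (-6 - (-3)·-0.700 - (2)·0.800 - (-4)·0.556) / (-10) = 0.748
  x_2 = (-7 - (4)·0.600 - (1)·0.800 - (-2)·0.556) / (10) = -0.909
  x_3 = (12 - (-4)·0.600 - (4)·-0.700 - (4)·0.556) / (15) = 0.998
  x_4 = (5 - (4)·0.600 - (-1)·-0.700 - (-3)·0.800) / (9) = 0.478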